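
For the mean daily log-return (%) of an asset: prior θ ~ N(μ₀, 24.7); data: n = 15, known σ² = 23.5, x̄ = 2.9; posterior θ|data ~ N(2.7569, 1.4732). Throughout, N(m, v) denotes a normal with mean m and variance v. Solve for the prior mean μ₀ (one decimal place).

With known observation variance, the Normal–Normal posterior has precision τ_n = τ₀ + n/σ² and mean μ_n = (τ₀μ₀ + (n/σ²)x̄)/τ_n.
Here τ₀ = 1/24.7 = 0.040486 and τ_data = 15/23.5 = 0.638298, so τ_n = 0.678784.
Rearranging for μ₀: μ₀ = (μ_n·τ_n − τ_data·x̄)/τ₀ = (2.7569·0.678784 − 0.638298·2.9) / 0.040486 = 0.020275/0.040486 ≈ 0.5.

μ₀ = 0.5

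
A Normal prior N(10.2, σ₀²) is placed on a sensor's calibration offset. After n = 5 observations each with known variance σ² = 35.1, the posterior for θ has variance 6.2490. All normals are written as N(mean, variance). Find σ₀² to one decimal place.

For the Normal–Normal model with known σ², precisions add: τ_n = τ₀ + n/σ².
So 1/σ₀² = 1/6.2490 − 5/35.1 = 0.160026 − 0.142450 = 0.017576.
Hence σ₀² = 1/0.017576 ≈ 56.9.

σ₀² = 56.9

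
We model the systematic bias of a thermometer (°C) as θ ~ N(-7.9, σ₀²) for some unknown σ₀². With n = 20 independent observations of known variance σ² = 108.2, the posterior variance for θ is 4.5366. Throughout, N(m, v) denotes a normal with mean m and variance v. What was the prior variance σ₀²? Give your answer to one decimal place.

Posterior precision equals prior precision plus data precision: 1/σ_n² = 1/σ₀² + n/σ².
So 1/σ₀² = 1/4.5366 − 20/108.2 = 0.220429 − 0.184843 = 0.035586.
Hence σ₀² = 1/0.035586 ≈ 28.1.

σ₀² = 28.1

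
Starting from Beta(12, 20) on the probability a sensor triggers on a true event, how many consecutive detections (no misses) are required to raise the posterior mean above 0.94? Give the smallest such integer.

After k detections and 0 misses the posterior is Beta(12+k, 20), with mean (12+k)/(12+20+k).
Set (12+k)/(32+k) > 0.94 and solve: k > (0.94·32 − 12)/(1 − 0.94) = 301.333.
The smallest integer exceeding 301.333 is 302, and checking k=302: (314)/(334) = 0.9401 > 0.94.

k = 302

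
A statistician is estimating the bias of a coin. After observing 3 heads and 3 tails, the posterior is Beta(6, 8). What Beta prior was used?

A Beta(α, β) prior with s successes and f failures in binomial data gives a Beta(α+s, β+f) posterior.
Subtract the data counts: 6−3=3, 8−3=5.

Beta(3, 5)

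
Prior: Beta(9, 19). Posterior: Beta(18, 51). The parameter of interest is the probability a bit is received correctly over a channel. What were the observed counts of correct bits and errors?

A Beta(a, b) prior with s successes and f failures in binomial data gives a Beta(a+s, b+f) posterior.
Match parameters: s=18−9=9, f=51−19=32.

9 correct bits and 32 errors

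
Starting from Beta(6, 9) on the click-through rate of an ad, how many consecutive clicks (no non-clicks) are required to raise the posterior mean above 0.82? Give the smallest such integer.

k = 36

After k clicks and 0 non-clicks the posterior is Beta(6+k, 9), with mean (6+k)/(6+9+k).
Set (6+k)/(15+k) > 0.82 and solve: k > (0.82·15 − 6)/(1 − 0.82) = 35.000.
The smallest integer exceeding 35.000 is 36, and checking k=36: (42)/(51) = 0.8235 > 0.82.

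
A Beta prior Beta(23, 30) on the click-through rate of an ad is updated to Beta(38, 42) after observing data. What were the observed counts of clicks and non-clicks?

15 clicks and 12 non-clicks

Under Beta–binomial conjugacy the posterior parameters are (α+s, β+f).
Match parameters: s=38−23=15, f=42−30=12.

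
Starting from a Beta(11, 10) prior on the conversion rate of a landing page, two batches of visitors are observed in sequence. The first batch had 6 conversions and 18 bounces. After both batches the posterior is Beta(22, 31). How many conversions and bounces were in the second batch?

5 conversions and 3 bounces

Sequential conjugate updates are equivalent to a single update on the pooled data, so total successes = posterior α − prior α and total failures = posterior β − prior β.
Total across both batches: 22−11=11 conversions, 31−10=21 bounces.
Subtract the first batch: 11−6=5 conversions and 21−18=3 bounces.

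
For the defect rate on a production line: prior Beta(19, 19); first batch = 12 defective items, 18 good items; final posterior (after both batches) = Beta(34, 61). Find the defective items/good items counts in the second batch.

Because Beta–binomial updating is additive in the counts, the combined data contributed (α_post−α_prior, β_post−β_prior) successes and failures.
Total across both batches: 34−19=15 defective items, 61−19=42 good items.
Subtract the first batch: 15−12=3 defective items and 42−18=24 good items.

3 defective items and 24 good items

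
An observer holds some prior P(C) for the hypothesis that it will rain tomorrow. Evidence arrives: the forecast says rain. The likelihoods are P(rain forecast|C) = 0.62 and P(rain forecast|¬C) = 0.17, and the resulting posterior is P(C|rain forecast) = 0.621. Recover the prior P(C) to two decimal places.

P(C) = 0.31

In odds form, posterior odds = prior odds × likelihood ratio, so prior odds = posterior odds ÷ LR.
Posterior odds = 0.621/(1−0.621) = 1.6385. LR = 0.62/0.17 = 3.6471.
Prior odds = 1.6385/3.6471 = 0.4493, so P(C) = 0.4493/(1+0.4493) ≈ 0.31.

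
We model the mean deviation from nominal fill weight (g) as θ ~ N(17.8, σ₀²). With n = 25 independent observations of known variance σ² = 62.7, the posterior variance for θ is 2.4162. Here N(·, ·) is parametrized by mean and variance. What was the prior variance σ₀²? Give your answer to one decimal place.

Posterior precision equals prior precision plus data precision: 1/σ_n² = 1/σ₀² + n/σ².
So 1/σ₀² = 1/2.4162 − 25/62.7 = 0.413873 − 0.398724 = 0.015149.
Hence σ₀² = 1/0.015149 ≈ 66.0.

σ₀² = 66.0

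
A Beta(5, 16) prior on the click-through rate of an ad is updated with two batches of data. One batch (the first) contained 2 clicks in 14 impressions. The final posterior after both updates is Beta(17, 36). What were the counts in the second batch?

Because Beta–binomial updating is additive in the counts, the combined data contributed (α_post−α_prior, β_post−β_prior) successes and failures.
Total across both batches: 17−5=12 clicks, 36−16=20 non-clicks.
Subtract the first batch: 12−2=10 clicks and 20−12=8 non-clicks.

10 clicks and 8 non-clicks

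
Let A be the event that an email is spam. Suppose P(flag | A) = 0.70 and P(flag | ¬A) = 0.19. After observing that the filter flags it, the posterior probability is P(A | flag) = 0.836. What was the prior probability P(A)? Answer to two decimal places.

Bayes' rule in odds form gives O(A|E) = O(A)·[P(E|A)/P(E|¬A)], hence O(A) = O(A|E)/LR.
Posterior odds = 0.836/(1−0.836) = 5.0976. LR = 0.70/0.19 = 3.6842.
Prior odds = 5.0976/3.6842 = 1.3836, so P(A) = 1.3836/(1+1.3836) ≈ 0.58.

P(A) = 0.58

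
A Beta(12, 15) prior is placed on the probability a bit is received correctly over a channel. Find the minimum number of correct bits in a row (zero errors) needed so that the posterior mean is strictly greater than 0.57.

k = 8

After k correct bits and 0 errors the posterior is Beta(12+k, 15), with mean (12+k)/(12+15+k).
Set (12+k)/(27+k) > 0.57 and solve: k > (0.57·27 − 12)/(1 − 0.57) = 7.884.
The smallest integer exceeding 7.884 is 8, and checking k=8: (20)/(35) = 0.5714 > 0.57.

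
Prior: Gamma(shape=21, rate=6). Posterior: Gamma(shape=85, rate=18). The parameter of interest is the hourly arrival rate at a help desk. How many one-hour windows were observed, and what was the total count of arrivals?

Gamma–Poisson conjugacy: posterior shape = α + Σxᵢ, posterior rate = β + n.
Matching: Σxᵢ = 85 − 21 = 64 and n = 18 − 6 = 12.

n = 12 one-hour windows with total 64 arrivals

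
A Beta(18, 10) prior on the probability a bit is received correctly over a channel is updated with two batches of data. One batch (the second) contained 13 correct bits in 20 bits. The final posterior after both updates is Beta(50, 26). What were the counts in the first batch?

19 correct bits and 9 errors

Sequential conjugate updates are equivalent to a single update on the pooled data, so total successes = posterior α − prior α and total failures = posterior β − prior β.
Total across both batches: 50−18=32 correct bits, 26−10=16 errors.
Subtract the second batch: 32−13=19 correct bits and 16−7=9 errors.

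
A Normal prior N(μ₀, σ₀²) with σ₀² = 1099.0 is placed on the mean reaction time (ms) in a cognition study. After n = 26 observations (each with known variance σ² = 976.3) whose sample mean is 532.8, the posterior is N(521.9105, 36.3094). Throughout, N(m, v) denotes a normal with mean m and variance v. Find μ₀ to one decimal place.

The posterior mean is a precision-weighted average: μ_n = (τ₀μ₀ + τ_data·x̄)/(τ₀+τ_data), with τ₀=1/σ₀² and τ_data=n/σ².
Here τ₀ = 1/1099.0 = 0.000910 and τ_data = 26/976.3 = 0.026631, so τ_n = 0.027541.
Rearranging for μ₀: μ₀ = (μ_n·τ_n − τ_data·x̄)/τ₀ = (521.9105·0.027541 − 0.026631·532.8) / 0.000910 = 0.184940/0.000910 ≈ 203.2.

μ₀ = 203.2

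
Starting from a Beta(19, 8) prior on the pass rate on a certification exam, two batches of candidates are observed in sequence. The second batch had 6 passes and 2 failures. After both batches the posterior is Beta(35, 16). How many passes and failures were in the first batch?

Because Beta–binomial updating is additive in the counts, the combined data contributed (α_post−α_prior, β_post−β_prior) successes and failures.
Total across both batches: 35−19=16 passes, 16−8=8 failures.
Subtract the second batch: 16−6=10 passes and 8−2=6 failures.

10 passes and 6 failures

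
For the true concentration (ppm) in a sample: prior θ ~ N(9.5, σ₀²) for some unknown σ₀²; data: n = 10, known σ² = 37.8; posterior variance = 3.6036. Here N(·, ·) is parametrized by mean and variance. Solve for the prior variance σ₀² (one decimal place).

σ₀² = 77.2

Posterior precision equals prior precision plus data precision: 1/σ_n² = 1/σ₀² + n/σ².
So 1/σ₀² = 1/3.6036 − 10/37.8 = 0.277500 − 0.264550 = 0.012950.
Hence σ₀² = 1/0.012950 ≈ 77.2.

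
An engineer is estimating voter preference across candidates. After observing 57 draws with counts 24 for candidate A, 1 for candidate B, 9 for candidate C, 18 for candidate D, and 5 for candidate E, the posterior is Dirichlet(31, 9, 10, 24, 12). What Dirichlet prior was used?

For a Dirichlet(α) prior with multinomial counts c, the posterior is Dirichlet(α + c) componentwise.
Subtract each count from the matching posterior parameter: 31−24=7, 9−1=8, 10−9=1, 24−18=6, 12−5=7.

Dirichlet(7, 8, 1, 6, 7)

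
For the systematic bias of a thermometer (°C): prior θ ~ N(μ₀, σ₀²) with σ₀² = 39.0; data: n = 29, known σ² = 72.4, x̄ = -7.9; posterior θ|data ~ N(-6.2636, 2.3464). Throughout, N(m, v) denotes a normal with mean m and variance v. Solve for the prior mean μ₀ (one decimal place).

μ₀ = 19.3

The posterior mean is a precision-weighted average: μ_n = (τ₀μ₀ + τ_data·x̄)/(τ₀+τ_data), with τ₀=1/σ₀² and τ_data=n/σ².
Here τ₀ = 1/39.0 = 0.025641 and τ_data = 29/72.4 = 0.400552, so τ_n = 0.426193.
Rearranging for μ₀: μ₀ = (μ_n·τ_n − τ_data·x̄)/τ₀ = (-6.2636·0.426193 − 0.400552·-7.9) / 0.025641 = 0.494858/0.025641 ≈ 19.3.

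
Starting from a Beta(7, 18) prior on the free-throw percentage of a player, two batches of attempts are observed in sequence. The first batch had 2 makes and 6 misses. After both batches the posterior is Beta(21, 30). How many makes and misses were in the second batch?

Because Beta–binomial updating is additive in the counts, the combined data contributed (α_post−α_prior, β_post−β_prior) successes and failures.
Total across both batches: 21−7=14 makes, 30−18=12 misses.
Subtract the first batch: 14−2=12 makes and 12−6=6 misses.

12 makes and 6 misses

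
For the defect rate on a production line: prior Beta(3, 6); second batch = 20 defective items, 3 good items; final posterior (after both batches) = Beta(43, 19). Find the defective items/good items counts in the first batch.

Because Beta–binomial updating is additive in the counts, the combined data contributed (α_post−α_prior, β_post−β_prior) successes and failures.
Total across both batches: 43−3=40 defective items, 19−6=13 good items.
Subtract the second batch: 40−20=20 defective items and 13−3=10 good items.

20 defective items and 10 good items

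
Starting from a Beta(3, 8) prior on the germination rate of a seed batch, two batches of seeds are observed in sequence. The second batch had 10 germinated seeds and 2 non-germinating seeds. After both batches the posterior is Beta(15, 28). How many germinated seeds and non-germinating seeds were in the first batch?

Because Beta–binomial updating is additive in the counts, the combined data contributed (α_post−α_prior, β_post−β_prior) successes and failures.
Total across both batches: 15−3=12 germinated seeds, 28−8=20 non-germinating seeds.
Subtract the second batch: 12−10=2 germinated seeds and 20−2=18 non-germinating seeds.

2 germinated seeds and 18 non-germinating seeds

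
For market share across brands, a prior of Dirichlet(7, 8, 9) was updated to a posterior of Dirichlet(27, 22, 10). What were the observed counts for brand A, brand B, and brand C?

counts (20, 14, 1)

For a Dirichlet(α) prior with multinomial counts c, the posterior is Dirichlet(α + c) componentwise.
Counts are posterior − prior componentwise: 27−7=20, 22−8=14, 10−9=1.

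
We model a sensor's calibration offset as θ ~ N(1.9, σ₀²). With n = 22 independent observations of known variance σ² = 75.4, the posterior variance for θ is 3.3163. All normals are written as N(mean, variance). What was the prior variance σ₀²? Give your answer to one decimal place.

For the Normal–Normal model with known σ², precisions add: τ_n = τ₀ + n/σ².
So 1/σ₀² = 1/3.3163 − 22/75.4 = 0.301541 − 0.291777 = 0.009764.
Hence σ₀² = 1/0.009764 ≈ 102.4.

σ₀² = 102.4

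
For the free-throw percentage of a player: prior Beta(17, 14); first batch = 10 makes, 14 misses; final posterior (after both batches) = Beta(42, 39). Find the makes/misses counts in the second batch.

15 makes and 11 misses

Sequential conjugate updates are equivalent to a single update on the pooled data, so total successes = posterior α − prior α and total failures = posterior β − prior β.
Total across both batches: 42−17=25 makes, 39−14=25 misses.
Subtract the first batch: 25−10=15 makes and 25−14=11 misses.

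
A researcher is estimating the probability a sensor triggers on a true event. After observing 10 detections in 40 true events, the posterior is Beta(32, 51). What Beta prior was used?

A Beta(α, β) prior with s successes and f failures in binomial data gives a Beta(α+s, β+f) posterior.
So α = 32 − 10 = 22 and β = 51 − 30 = 21.

Beta(22, 21)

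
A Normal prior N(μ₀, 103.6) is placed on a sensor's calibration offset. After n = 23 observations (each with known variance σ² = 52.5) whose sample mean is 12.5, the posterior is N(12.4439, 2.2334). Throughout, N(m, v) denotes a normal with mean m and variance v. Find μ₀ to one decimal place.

μ₀ = 9.9

The posterior mean is a precision-weighted average: μ_n = (τ₀μ₀ + τ_data·x̄)/(τ₀+τ_data), with τ₀=1/σ₀² and τ_data=n/σ².
Here τ₀ = 1/103.6 = 0.009653 and τ_data = 23/52.5 = 0.438095, so τ_n = 0.447748.
Rearranging for μ₀: μ₀ = (μ_n·τ_n − τ_data·x̄)/τ₀ = (12.4439·0.447748 − 0.438095·12.5) / 0.009653 = 0.095544/0.009653 ≈ 9.9.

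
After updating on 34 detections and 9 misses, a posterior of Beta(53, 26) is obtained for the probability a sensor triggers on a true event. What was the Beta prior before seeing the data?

Beta(19, 17)

Beta is conjugate to the binomial likelihood: posterior = Beta(α+s, β+f).
So α = 53 − 34 = 19 and β = 26 − 9 = 17.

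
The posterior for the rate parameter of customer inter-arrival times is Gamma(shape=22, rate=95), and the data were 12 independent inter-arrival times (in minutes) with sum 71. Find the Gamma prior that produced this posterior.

Gamma–exponential conjugacy: posterior shape = α + n, posterior rate = β + Σtᵢ.
So α = 22 − 12 = 10 and β = 95 − 71 = 24.

Gamma(shape=10, rate=24)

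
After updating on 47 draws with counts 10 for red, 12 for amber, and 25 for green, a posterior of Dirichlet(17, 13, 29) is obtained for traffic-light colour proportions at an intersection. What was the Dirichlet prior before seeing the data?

Dirichlet(7, 1, 4)

For a Dirichlet(α) prior with multinomial counts c, the posterior is Dirichlet(α + c) componentwise.
Subtract each count from the matching posterior parameter: 17−10=7, 13−12=1, 29−25=4.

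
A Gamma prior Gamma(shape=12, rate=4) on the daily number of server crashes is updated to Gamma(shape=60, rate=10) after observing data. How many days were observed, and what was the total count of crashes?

A Gamma(α, β) prior (rate parametrization) on a Poisson rate with n observations summing to S gives posterior Gamma(α+S, β+n).
Matching: Σxᵢ = 60 − 12 = 48 and n = 10 − 4 = 6.

n = 6 days with total 48 crashes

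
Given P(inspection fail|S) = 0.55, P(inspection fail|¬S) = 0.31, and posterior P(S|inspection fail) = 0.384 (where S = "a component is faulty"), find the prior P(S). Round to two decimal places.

Bayes' rule in odds form gives O(S|E) = O(S)·[P(E|S)/P(E|¬S)], hence O(S) = O(S|E)/LR.
Posterior odds = 0.384/(1−0.384) = 0.6234. LR = 0.55/0.31 = 1.7742.
Prior odds = 0.6234/1.7742 = 0.3514, so P(S) = 0.3514/(1+0.3514) ≈ 0.26.

P(S) = 0.26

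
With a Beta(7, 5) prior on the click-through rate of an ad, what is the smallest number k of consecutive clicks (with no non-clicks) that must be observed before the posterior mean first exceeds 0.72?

k = 6

After k clicks and 0 non-clicks the posterior is Beta(7+k, 5), with mean (7+k)/(7+5+k).
Set (7+k)/(12+k) > 0.72 and solve: k > (0.72·12 − 7)/(1 − 0.72) = 5.857.
The smallest integer exceeding 5.857 is 6.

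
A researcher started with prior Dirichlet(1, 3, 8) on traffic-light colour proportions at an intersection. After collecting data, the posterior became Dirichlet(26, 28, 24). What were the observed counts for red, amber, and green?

counts (25, 25, 16)

For a Dirichlet(α) prior with multinomial counts c, the posterior is Dirichlet(α + c) componentwise.
Counts are posterior − prior componentwise: 26−1=25, 28−3=25, 24−8=16.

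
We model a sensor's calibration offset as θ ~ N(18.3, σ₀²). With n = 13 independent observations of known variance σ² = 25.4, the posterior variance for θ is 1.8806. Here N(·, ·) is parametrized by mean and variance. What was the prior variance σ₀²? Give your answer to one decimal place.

Posterior precision equals prior precision plus data precision: 1/σ_n² = 1/σ₀² + n/σ².
So 1/σ₀² = 1/1.8806 − 13/25.4 = 0.531745 − 0.511811 = 0.019934.
Hence σ₀² = 1/0.019934 ≈ 50.2.

σ₀² = 50.2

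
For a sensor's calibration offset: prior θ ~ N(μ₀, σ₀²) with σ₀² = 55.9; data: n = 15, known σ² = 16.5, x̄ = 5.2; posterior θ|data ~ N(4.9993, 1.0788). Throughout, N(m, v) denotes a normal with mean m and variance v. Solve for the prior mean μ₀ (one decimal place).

With known observation variance, the Normal–Normal posterior has precision τ_n = τ₀ + n/σ² and mean μ_n = (τ₀μ₀ + (n/σ²)x̄)/τ_n.
Here τ₀ = 1/55.9 = 0.017889 and τ_data = 15/16.5 = 0.909091, so τ_n = 0.926980.
Rearranging for μ₀: μ₀ = (μ_n·τ_n − τ_data·x̄)/τ₀ = (4.9993·0.926980 − 0.909091·5.2) / 0.017889 = -0.093022/0.017889 ≈ -5.2.

μ₀ = -5.2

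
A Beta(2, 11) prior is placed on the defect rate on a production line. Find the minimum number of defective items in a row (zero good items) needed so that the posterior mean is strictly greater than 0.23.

After k defective items and 0 good items the posterior is Beta(2+k, 11), with mean (2+k)/(2+11+k).
Set (2+k)/(13+k) > 0.23 and solve: k > (0.23·13 − 2)/(1 − 0.23) = 1.286.
The smallest integer exceeding 1.286 is 2, and checking k=2: (4)/(15) = 0.2667 > 0.23.

k = 2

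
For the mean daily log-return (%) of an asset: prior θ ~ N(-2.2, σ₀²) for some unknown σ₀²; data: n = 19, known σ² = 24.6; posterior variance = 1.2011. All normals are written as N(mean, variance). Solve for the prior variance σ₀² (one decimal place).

Posterior precision equals prior precision plus data precision: 1/σ_n² = 1/σ₀² + n/σ².
So 1/σ₀² = 1/1.2011 − 19/24.6 = 0.832570 − 0.772358 = 0.060212.
Hence σ₀² = 1/0.060212 ≈ 16.6.

σ₀² = 16.6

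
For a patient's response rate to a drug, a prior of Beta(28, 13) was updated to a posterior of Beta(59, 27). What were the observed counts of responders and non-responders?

Beta is conjugate to the binomial likelihood: posterior = Beta(α+s, β+f).
Match parameters: s=59−28=31, f=27−13=14.

31 responders and 14 non-responders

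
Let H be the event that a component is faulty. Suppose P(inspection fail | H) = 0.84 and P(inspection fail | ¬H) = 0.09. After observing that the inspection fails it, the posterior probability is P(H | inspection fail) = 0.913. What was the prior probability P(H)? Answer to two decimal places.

P(H) = 0.53

Bayes' rule in odds form gives O(H|E) = O(H)·[P(E|H)/P(E|¬H)], hence O(H) = O(H|E)/LR.
Posterior odds = 0.913/(1−0.913) = 10.4943. LR = 0.84/0.09 = 9.3333.
Prior odds = 10.4943/9.3333 = 1.1244, so P(H) = 1.1244/(1+1.1244) ≈ 0.53.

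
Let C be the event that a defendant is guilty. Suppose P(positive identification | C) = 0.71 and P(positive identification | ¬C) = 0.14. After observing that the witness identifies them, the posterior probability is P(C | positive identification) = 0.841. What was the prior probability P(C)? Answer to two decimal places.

P(C) = 0.51

Bayes' rule in odds form gives O(C|E) = O(C)·[P(E|C)/P(E|¬C)], hence O(C) = O(C|E)/LR.
Posterior odds = 0.841/(1−0.841) = 5.2893. LR = 0.71/0.14 = 5.0714.
Prior odds = 5.2893/5.0714 = 1.0430, so P(C) = 1.0430/(1+1.0430) ≈ 0.51.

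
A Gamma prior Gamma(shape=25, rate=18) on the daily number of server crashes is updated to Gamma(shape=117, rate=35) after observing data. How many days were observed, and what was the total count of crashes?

A Gamma(α, β) prior (rate parametrization) on a Poisson rate with n observations summing to S gives posterior Gamma(α+S, β+n).
Matching: Σxᵢ = 117 − 25 = 92 and n = 35 − 18 = 17.

n = 17 days with total 92 crashes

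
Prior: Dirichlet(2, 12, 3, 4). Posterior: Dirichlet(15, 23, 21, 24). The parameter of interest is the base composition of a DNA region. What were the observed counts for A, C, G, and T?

counts (13, 11, 18, 20)

For a Dirichlet(α) prior with multinomial counts c, the posterior is Dirichlet(α + c) componentwise.
Counts are posterior − prior componentwise: 15−2=13, 23−12=11, 21−3=18, 24−4=20.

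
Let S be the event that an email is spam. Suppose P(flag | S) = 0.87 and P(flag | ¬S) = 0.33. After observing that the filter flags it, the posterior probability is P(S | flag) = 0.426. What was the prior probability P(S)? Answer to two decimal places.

P(S) = 0.22

Bayes' rule in odds form gives O(S|E) = O(S)·[P(E|S)/P(E|¬S)], hence O(S) = O(S|E)/LR.
Posterior odds = 0.426/(1−0.426) = 0.7422. LR = 0.87/0.33 = 2.6364.
Prior odds = 0.7422/2.6364 = 0.2815, so P(S) = 0.2815/(1+0.2815) ≈ 0.22.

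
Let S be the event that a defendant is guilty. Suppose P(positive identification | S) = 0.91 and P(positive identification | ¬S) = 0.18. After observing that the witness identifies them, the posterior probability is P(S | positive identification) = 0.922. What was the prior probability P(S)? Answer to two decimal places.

Bayes' rule in odds form gives O(S|E) = O(S)·[P(E|S)/P(E|¬S)], hence O(S) = O(S|E)/LR.
Posterior odds = 0.922/(1−0.922) = 11.8205. LR = 0.91/0.18 = 5.0556.
Prior odds = 11.8205/5.0556 = 2.3381, so P(S) = 2.3381/(1+2.3381) ≈ 0.70.

P(S) = 0.70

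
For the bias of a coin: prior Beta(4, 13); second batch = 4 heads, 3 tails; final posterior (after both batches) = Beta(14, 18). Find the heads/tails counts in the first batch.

6 heads and 2 tails

Because Beta–binomial updating is additive in the counts, the combined data contributed (α_post−α_prior, β_post−β_prior) successes and failures.
Total across both batches: 14−4=10 heads, 18−13=5 tails.
Subtract the second batch: 10−4=6 heads and 5−3=2 tails.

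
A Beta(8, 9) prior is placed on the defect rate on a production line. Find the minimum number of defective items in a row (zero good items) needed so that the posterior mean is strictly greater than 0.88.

k = 59

After k defective items and 0 good items the posterior is Beta(8+k, 9), with mean (8+k)/(8+9+k).
Set (8+k)/(17+k) > 0.88 and solve: k > (0.88·17 − 8)/(1 − 0.88) = 58.000.
The smallest integer exceeding 58.000 is 59, and checking k=59: (67)/(76) = 0.8816 > 0.88.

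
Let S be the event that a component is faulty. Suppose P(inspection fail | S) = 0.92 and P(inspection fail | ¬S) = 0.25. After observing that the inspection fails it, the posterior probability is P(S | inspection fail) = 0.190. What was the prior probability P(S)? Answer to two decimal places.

P(S) = 0.06

In odds form, posterior odds = prior odds × likelihood ratio, so prior odds = posterior odds ÷ LR.
Posterior odds = 0.190/(1−0.190) = 0.2346. LR = 0.92/0.25 = 3.6800.
Prior odds = 0.2346/3.6800 = 0.0638, so P(S) = 0.0638/(1+0.0638) ≈ 0.06.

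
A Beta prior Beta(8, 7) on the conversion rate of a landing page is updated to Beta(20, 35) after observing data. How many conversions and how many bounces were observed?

Beta is conjugate to the binomial likelihood: posterior = Beta(a+s, b+f).
Match parameters: s=20−8=12, f=35−7=28.

12 conversions and 28 bounces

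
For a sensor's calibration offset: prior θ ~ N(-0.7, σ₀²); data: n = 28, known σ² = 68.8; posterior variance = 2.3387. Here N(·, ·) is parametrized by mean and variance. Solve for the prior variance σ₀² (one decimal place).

For the Normal–Normal model with known σ², precisions add: τ_n = τ₀ + n/σ².
So 1/σ₀² = 1/2.3387 − 28/68.8 = 0.427588 − 0.406977 = 0.020611.
Hence σ₀² = 1/0.020611 ≈ 48.5.

σ₀² = 48.5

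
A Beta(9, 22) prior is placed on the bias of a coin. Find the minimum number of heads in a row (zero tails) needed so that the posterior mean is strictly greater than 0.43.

After k heads and 0 tails the posterior is Beta(9+k, 22), with mean (9+k)/(9+22+k).
Set (9+k)/(31+k) > 0.43 and solve: k > (0.43·31 − 9)/(1 − 0.43) = 7.596.
The smallest integer exceeding 7.596 is 8, and checking k=8: (17)/(39) = 0.4359 > 0.43.

k = 8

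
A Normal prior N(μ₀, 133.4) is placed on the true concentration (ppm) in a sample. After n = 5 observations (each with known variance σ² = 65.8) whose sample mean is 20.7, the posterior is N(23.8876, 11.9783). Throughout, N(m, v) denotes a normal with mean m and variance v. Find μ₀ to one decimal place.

With known observation variance, the Normal–Normal posterior has precision τ_n = τ₀ + n/σ² and mean μ_n = (τ₀μ₀ + (n/σ²)x̄)/τ_n.
Here τ₀ = 1/133.4 = 0.007496 and τ_data = 5/65.8 = 0.075988, so τ_n = 0.083484.
Rearranging for μ₀: μ₀ = (μ_n·τ_n − τ_data·x̄)/τ₀ = (23.8876·0.083484 − 0.075988·20.7) / 0.007496 = 0.421281/0.007496 ≈ 56.2.

μ₀ = 56.2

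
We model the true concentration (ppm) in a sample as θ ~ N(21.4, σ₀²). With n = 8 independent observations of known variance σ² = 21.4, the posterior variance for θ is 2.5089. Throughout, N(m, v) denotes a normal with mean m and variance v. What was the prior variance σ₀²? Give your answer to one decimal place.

Posterior precision equals prior precision plus data precision: 1/σ_n² = 1/σ₀² + n/σ².
So 1/σ₀² = 1/2.5089 − 8/21.4 = 0.398581 − 0.373832 = 0.024749.
Hence σ₀² = 1/0.024749 ≈ 40.4.

σ₀² = 40.4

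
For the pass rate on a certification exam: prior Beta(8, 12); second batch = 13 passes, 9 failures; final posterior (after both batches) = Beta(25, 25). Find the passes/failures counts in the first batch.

Because Beta–binomial updating is additive in the counts, the combined data contributed (α_post−α_prior, β_post−β_prior) successes and failures.
Total across both batches: 25−8=17 passes, 25−12=13 failures.
Subtract the second batch: 17−13=4 passes and 13−9=4 failures.

4 passes and 4 failures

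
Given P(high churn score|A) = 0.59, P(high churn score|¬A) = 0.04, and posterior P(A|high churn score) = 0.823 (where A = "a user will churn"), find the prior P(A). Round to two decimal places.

In odds form, posterior odds = prior odds × likelihood ratio, so prior odds = posterior odds ÷ LR.
Posterior odds = 0.823/(1−0.823) = 4.6497. LR = 0.59/0.04 = 14.7500.
Prior odds = 4.6497/14.7500 = 0.3152, so P(A) = 0.3152/(1+0.3152) ≈ 0.24.

P(A) = 0.24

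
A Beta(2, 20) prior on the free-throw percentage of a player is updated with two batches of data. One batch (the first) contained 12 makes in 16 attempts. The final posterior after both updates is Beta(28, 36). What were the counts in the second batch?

14 makes and 12 misses

Sequential conjugate updates are equivalent to a single update on the pooled data, so total successes = posterior α − prior α and total failures = posterior β − prior β.
Total across both batches: 28−2=26 makes, 36−20=16 misses.
Subtract the first batch: 26−12=14 makes and 16−4=12 misses.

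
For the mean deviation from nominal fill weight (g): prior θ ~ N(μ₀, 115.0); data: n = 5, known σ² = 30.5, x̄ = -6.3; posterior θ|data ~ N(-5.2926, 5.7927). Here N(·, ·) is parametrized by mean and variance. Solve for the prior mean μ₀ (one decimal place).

μ₀ = 13.7

With known observation variance, the Normal–Normal posterior has precision τ_n = τ₀ + n/σ² and mean μ_n = (τ₀μ₀ + (n/σ²)x̄)/τ_n.
Here τ₀ = 1/115.0 = 0.008696 and τ_data = 5/30.5 = 0.163934, so τ_n = 0.172630.
Rearranging for μ₀: μ₀ = (μ_n·τ_n − τ_data·x̄)/τ₀ = (-5.2926·0.172630 − 0.163934·-6.3) / 0.008696 = 0.119123/0.008696 ≈ 13.7.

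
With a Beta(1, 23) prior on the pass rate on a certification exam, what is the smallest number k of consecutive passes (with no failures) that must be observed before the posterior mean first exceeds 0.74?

After k passes and 0 failures the posterior is Beta(1+k, 23), with mean (1+k)/(1+23+k).
Set (1+k)/(24+k) > 0.74 and solve: k > (0.74·24 − 1)/(1 − 0.74) = 64.462.
The smallest integer exceeding 64.462 is 65.

k = 65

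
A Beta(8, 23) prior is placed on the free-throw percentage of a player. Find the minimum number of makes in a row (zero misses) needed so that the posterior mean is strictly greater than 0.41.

After k makes and 0 misses the posterior is Beta(8+k, 23), with mean (8+k)/(8+23+k).
Set (8+k)/(31+k) > 0.41 and solve: k > (0.41·31 − 8)/(1 − 0.41) = 7.983.
The smallest integer exceeding 7.983 is 8, and checking k=8: (16)/(39) = 0.4103 > 0.41.

k = 8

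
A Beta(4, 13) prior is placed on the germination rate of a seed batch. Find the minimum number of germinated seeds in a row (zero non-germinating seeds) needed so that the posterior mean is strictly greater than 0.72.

After k germinated seeds and 0 non-germinating seeds the posterior is Beta(4+k, 13), with mean (4+k)/(4+13+k).
Set (4+k)/(17+k) > 0.72 and solve: k > (0.72·17 − 4)/(1 − 0.72) = 29.429.
The smallest integer exceeding 29.429 is 30, and checking k=30: (34)/(47) = 0.7234 > 0.72.

k = 30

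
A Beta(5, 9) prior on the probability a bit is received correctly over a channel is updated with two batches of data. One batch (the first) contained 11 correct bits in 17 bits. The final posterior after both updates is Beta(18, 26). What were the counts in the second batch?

Because Beta–binomial updating is additive in the counts, the combined data contributed (α_post−α_prior, β_post−β_prior) successes and failures.
Total across both batches: 18−5=13 correct bits, 26−9=17 errors.
Subtract the first batch: 13−11=2 correct bits and 17−6=11 errors.

2 correct bits and 11 errors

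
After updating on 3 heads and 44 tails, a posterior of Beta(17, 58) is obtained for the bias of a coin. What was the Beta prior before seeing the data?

Beta(14, 14)

Beta is conjugate to the binomial likelihood: posterior = Beta(α+s, β+f).
So α = 17 − 3 = 14 and β = 58 − 44 = 14.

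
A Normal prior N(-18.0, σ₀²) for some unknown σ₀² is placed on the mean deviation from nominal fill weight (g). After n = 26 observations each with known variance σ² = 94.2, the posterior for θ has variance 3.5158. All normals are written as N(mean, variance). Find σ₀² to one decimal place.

Posterior precision equals prior precision plus data precision: 1/σ_n² = 1/σ₀² + n/σ².
So 1/σ₀² = 1/3.5158 − 26/94.2 = 0.284430 − 0.276008 = 0.008422.
Hence σ₀² = 1/0.008422 ≈ 118.7.

σ₀² = 118.7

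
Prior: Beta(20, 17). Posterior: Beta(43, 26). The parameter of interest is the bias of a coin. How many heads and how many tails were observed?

23 heads and 9 tails

A Beta(α, β) prior with s successes and f failures in binomial data gives a Beta(α+s, β+f) posterior.
So s = 43 − 20 = 23 and f = 26 − 17 = 9.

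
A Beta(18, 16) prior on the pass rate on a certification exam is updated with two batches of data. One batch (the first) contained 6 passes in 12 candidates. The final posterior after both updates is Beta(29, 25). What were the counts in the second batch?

Sequential conjugate updates are equivalent to a single update on the pooled data, so total successes = posterior α − prior α and total failures = posterior β − prior β.
Total across both batches: 29−18=11 passes, 25−16=9 failures.
Subtract the first batch: 11−6=5 passes and 9−6=3 failures.

5 passes and 3 failures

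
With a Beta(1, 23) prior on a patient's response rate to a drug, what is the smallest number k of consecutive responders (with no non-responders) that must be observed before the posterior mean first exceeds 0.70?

After k responders and 0 non-responders the posterior is Beta(1+k, 23), with mean (1+k)/(1+23+k).
Set (1+k)/(24+k) > 0.70 and solve: k > (0.70·24 − 1)/(1 − 0.70) = 52.667.
The smallest integer exceeding 52.667 is 53, and checking k=53: (54)/(77) = 0.7013 > 0.70.

k = 53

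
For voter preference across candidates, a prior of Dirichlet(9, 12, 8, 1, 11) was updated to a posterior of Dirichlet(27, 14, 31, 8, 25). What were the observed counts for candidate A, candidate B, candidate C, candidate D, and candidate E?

counts (18, 2, 23, 7, 14)

For a Dirichlet(α) prior with multinomial counts c, the posterior is Dirichlet(α + c) componentwise.
Counts are posterior − prior componentwise: 27−9=18, 14−12=2, 31−8=23, 8−1=7, 25−11=14.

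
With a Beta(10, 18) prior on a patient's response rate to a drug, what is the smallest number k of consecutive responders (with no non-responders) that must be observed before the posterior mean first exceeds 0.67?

After k responders and 0 non-responders the posterior is Beta(10+k, 18), with mean (10+k)/(10+18+k).
Set (10+k)/(28+k) > 0.67 and solve: k > (0.67·28 − 10)/(1 − 0.67) = 26.545.
The smallest integer exceeding 26.545 is 27.

k = 27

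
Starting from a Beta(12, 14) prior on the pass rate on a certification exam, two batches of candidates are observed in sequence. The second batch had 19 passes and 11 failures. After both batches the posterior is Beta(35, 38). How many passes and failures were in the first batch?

Sequential conjugate updates are equivalent to a single update on the pooled data, so total successes = posterior α − prior α and total failures = posterior β − prior β.
Total across both batches: 35−12=23 passes, 38−14=24 failures.
Subtract the second batch: 23−19=4 passes and 24−11=13 failures.

4 passes and 13 failures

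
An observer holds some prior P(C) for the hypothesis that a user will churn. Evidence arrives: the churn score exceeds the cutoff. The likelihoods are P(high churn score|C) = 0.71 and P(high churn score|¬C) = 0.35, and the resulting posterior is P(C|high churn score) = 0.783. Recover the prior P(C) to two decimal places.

In odds form, posterior odds = prior odds × likelihood ratio, so prior odds = posterior odds ÷ LR.
Posterior odds = 0.783/(1−0.783) = 3.6083. LR = 0.71/0.35 = 2.0286.
Prior odds = 3.6083/2.0286 = 1.7787, so P(C) = 1.7787/(1+1.7787) ≈ 0.64.

P(C) = 0.64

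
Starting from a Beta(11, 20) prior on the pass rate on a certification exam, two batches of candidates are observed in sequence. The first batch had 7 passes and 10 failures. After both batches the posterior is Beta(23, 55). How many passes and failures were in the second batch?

Because Beta–binomial updating is additive in the counts, the combined data contributed (α_post−α_prior, β_post−β_prior) successes and failures.
Total across both batches: 23−11=12 passes, 55−20=35 failures.
Subtract the first batch: 12−7=5 passes and 35−10=25 failures.

5 passes and 25 failures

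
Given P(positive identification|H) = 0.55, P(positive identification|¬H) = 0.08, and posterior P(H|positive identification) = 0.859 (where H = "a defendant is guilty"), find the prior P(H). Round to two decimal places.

P(H) = 0.47

Bayes' rule in odds form gives O(H|E) = O(H)·[P(E|H)/P(E|¬H)], hence O(H) = O(H|E)/LR.
Posterior odds = 0.859/(1−0.859) = 6.0922. LR = 0.55/0.08 = 6.8750.
Prior odds = 6.0922/6.8750 = 0.8861, so P(H) = 0.8861/(1+0.8861) ≈ 0.47.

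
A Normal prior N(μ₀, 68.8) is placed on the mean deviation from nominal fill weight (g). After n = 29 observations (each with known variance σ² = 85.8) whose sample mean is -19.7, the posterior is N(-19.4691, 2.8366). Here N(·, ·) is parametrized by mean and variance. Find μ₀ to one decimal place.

With known observation variance, the Normal–Normal posterior has precision τ_n = τ₀ + n/σ² and mean μ_n = (τ₀μ₀ + (n/σ²)x̄)/τ_n.
Here τ₀ = 1/68.8 = 0.014535 and τ_data = 29/85.8 = 0.337995, so τ_n = 0.352530.
Rearranging for μ₀: μ₀ = (μ_n·τ_n − τ_data·x̄)/τ₀ = (-19.4691·0.352530 − 0.337995·-19.7) / 0.014535 = -0.204940/0.014535 ≈ -14.1.

μ₀ = -14.1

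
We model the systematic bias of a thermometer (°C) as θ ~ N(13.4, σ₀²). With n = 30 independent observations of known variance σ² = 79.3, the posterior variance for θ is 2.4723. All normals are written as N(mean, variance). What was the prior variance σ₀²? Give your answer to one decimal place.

For the Normal–Normal model with known σ², precisions add: τ_n = τ₀ + n/σ².
So 1/σ₀² = 1/2.4723 − 30/79.3 = 0.404482 − 0.378310 = 0.026172.
Hence σ₀² = 1/0.026172 ≈ 38.2.

σ₀² = 38.2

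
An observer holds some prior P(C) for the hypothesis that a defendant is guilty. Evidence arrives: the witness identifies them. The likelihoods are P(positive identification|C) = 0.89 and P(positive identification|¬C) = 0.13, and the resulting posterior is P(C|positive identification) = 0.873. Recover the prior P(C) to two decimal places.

In odds form, posterior odds = prior odds × likelihood ratio, so prior odds = posterior odds ÷ LR.
Posterior odds = 0.873/(1−0.873) = 6.8740. LR = 0.89/0.13 = 6.8462.
Prior odds = 6.8740/6.8462 = 1.0041, so P(C) = 1.0041/(1+1.0041) ≈ 0.50.

P(C) = 0.50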